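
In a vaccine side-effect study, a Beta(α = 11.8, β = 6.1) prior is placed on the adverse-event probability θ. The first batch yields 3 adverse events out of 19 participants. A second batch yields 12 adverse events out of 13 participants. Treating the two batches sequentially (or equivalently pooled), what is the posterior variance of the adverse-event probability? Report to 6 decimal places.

The Beta prior is conjugate to a Binomial/Bernoulli likelihood; the update adds successes to α and failures to β.
After batch 1: Beta(11.8+3, 6.1+16) = Beta(14.8, 22.1).
After batch 2: Beta(14.8+12, 22.1+1) = Beta(26.8, 23.1).
Var = αβ/((α+β)²(α+β+1)) = 26.8·23.1/(49.9²·50.9) = 0.004885.

0.004885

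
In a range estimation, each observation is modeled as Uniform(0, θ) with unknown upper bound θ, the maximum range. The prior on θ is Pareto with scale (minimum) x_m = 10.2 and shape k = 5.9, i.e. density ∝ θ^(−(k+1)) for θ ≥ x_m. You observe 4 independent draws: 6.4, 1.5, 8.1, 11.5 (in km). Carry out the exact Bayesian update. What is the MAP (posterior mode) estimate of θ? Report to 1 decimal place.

11.5

A Pareto(scale x_m, shape k) prior on the upper bound θ of Uniform(0, θ) is conjugate: posterior is Pareto(max(x_m, max xᵢ), k + n).
Sample maximum = 11.5; prior scale x_m = 10.2 → posterior scale = max = 11.5.
Posterior shape = 5.9 + 4 = 9.9.
The Pareto density is decreasing on [x_m, ∞), so the mode is x_m = 11.5.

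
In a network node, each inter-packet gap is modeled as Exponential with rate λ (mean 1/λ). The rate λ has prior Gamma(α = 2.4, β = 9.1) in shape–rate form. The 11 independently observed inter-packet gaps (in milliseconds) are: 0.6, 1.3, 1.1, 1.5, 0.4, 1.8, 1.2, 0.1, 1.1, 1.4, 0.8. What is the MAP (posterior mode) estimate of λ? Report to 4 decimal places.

0.6078

With a Gamma(shape α, rate β) prior on the exponential rate λ, the posterior after n observations with total T = Σxᵢ is Gamma(α+n, β+T).
Sum of observations T = 11.3 milliseconds; n = 11.
Posterior: Gamma(2.4+11, 9.1+11.3) = Gamma(13.4, 20.4).
Mode = (α−1)/β = 0.6078.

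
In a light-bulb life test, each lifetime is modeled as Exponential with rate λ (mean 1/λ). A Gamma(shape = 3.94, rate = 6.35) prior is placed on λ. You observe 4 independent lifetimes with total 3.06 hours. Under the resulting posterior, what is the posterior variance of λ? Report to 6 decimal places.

With a Gamma(shape α, rate β) prior on the exponential rate λ, the posterior after n observations with total T = Σxᵢ is Gamma(α+n, β+T).
Posterior: Gamma(3.94+4, 6.35+3.06) = Gamma(7.94, 9.41).
Var = α/β² = 0.089669.

0.089669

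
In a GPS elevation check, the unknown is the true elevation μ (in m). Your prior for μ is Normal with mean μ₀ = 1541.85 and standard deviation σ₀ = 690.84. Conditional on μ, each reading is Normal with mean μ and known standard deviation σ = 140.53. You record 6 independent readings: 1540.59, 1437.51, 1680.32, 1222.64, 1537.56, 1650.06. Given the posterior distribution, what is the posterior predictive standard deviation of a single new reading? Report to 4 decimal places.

For Normal data with known variance σ², a Normal(μ₀, σ₀²) prior on μ is conjugate. Posterior precision = 1/σ₀² + n/σ²; posterior mean is the precision-weighted average of μ₀ and x̄.
σ₀² = 690.84² = 477259.9056, σ² = 140.53² = 19748.6809; σ² + n·σ₀² = 19748.6809 + 6·477259.9056 = 2883308.1145.
Posterior precision = 1/σ₀² + n/σ² = 1/477259.9056 + 6/19748.6809 = (σ² + n·σ₀²)/(σ₀²σ²) = 2883308.1145/(477259.9056·19748.6809); posterior variance σₙ² = σ₀²σ²/(σ² + n·σ₀²) = 477259.9056·19748.6809/2883308.1145 = 3268.902666.
Predictive variance for one new observation = σₙ² + σ² = 477259.9056·19748.6809/2883308.1145 + 19748.6809 = σ²·(σ₀² + 2883308.1145)/2883308.1145 = 19748.6809·3360568.0201/2883308.1145 = 23017.583566; SD = √(19748.6809·3360568.0201/2883308.1145) = 151.7155.

151.7155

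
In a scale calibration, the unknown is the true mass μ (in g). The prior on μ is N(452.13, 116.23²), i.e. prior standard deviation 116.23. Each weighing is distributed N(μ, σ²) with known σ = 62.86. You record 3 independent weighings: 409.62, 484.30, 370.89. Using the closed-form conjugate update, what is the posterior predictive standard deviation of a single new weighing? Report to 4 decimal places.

For Normal data with known variance σ², a Normal(μ₀, σ₀²) prior on μ is conjugate. Posterior precision = 1/σ₀² + n/σ²; posterior mean is the precision-weighted average of μ₀ and x̄.
σ₀² = 116.23² = 13509.4129, σ² = 62.86² = 3951.3796; σ² + n·σ₀² = 3951.3796 + 3·13509.4129 = 44479.6183.
Posterior precision = 1/σ₀² + n/σ² = 1/13509.4129 + 3/3951.3796 = (σ² + n·σ₀²)/(σ₀²σ²) = 44479.6183/(13509.4129·3951.3796); posterior variance σₙ² = σ₀²σ²/(σ² + n·σ₀²) = 13509.4129·3951.3796/44479.6183 = 1200.118629.
Predictive variance for one new observation = σₙ² + σ² = 13509.4129·3951.3796/44479.6183 + 3951.3796 = σ²·(σ₀² + 44479.6183)/44479.6183 = 3951.3796·57989.0312/44479.6183 = 5151.498229; SD = √(3951.3796·57989.0312/44479.6183) = 71.7739.

71.7739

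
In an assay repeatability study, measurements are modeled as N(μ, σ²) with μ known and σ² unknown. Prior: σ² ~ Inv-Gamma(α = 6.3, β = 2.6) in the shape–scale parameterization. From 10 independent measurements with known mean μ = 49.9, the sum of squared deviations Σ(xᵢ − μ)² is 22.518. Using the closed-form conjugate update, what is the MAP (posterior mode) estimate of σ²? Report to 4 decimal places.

With known mean μ and an Inverse-Gamma(α, β) prior on σ², the Normal likelihood is conjugate: posterior is Inv-Gamma(α + n/2, β + Σ(xᵢ−μ)²/2).
Posterior: Inv-Gamma(6.3 + 10/2, 2.6 + 22.518/2) = Inv-Gamma(11.30, 13.8590).
Mode = β/(α+1) = 13.8590/12.30 = 1.1267.

1.1267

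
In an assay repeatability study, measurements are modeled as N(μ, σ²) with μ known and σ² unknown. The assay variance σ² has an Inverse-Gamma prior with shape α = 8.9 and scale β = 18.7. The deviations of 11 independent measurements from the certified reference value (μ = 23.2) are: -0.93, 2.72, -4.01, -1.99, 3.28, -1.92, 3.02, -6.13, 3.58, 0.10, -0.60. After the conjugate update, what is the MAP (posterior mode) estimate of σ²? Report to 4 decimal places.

With known mean μ and an Inverse-Gamma(α, β) prior on σ², the Normal likelihood is conjugate: posterior is Inv-Gamma(α + n/2, β + Σ(xᵢ−μ)²/2).
Σ(xᵢ−μ)² = (-0.93)² + (2.72)² + (-4.01)² + (-1.99)² + (3.28)² + (-1.92)² + (3.02)² + (-6.13)² + (3.58)² + (0.10)² + (-0.60)² = 102.6320.
Posterior: Inv-Gamma(8.9 + 11/2, 18.7 + 102.6320/2) = Inv-Gamma(14.40, 70.01600).
Mode = β/(α+1) = 70.01600/15.40 = 4.5465.

4.5465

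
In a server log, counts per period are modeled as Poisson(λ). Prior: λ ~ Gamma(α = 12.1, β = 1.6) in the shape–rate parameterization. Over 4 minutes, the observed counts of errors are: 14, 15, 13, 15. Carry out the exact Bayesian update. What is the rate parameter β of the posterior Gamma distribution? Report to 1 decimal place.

With a Gamma(shape α, rate β) prior, the Poisson likelihood is conjugate: the posterior is Gamma(α + ΣXᵢ, β + n).
Sum of counts S = 57 over n = 4 minutes.
Posterior: Gamma(α+S, β+n) = Gamma(12.1+57, 1.6+4) = Gamma(69.1, 5.6).
Posterior β = 5.6.

5.6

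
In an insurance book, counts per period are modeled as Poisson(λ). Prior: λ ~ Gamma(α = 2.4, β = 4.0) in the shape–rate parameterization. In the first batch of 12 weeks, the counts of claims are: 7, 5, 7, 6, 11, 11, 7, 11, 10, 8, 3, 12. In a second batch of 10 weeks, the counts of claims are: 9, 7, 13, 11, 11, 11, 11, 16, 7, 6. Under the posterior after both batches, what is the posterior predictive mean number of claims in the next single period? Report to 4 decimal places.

7.7846

With a Gamma(shape α, rate β) prior, the Poisson likelihood is conjugate: the posterior is Gamma(α + ΣXᵢ, β + n).
Batch 1: sum of counts S = 98 over n = 12 weeks.
After batch 1: Gamma(α+S, β+n) = Gamma(2.4+98, 4.0+12) = Gamma(100.4, 16.0).
Batch 2: sum of counts S = 102 over n = 10 weeks.
After batch 2: Gamma(α+S, β+n) = Gamma(100.4+102, 16.0+10) = Gamma(202.4, 26.0).
The predictive distribution for one future period is NegBinom with mean α/β = 7.7846.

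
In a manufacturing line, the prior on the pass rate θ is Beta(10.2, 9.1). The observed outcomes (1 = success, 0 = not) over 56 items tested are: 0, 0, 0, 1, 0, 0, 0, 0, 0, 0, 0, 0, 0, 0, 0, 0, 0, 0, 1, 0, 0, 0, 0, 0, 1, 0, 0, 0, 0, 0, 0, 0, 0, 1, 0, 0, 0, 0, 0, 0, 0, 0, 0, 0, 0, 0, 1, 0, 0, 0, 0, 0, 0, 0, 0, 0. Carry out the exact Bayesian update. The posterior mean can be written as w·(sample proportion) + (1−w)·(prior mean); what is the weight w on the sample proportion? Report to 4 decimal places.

The Beta prior is conjugate to a Binomial/Bernoulli likelihood; the update adds successes to α and failures to β.
Posterior mean = (α₀+k)/(α₀+β₀+n) = [n/(α₀+β₀+n)]·(k/n) + [(α₀+β₀)/(α₀+β₀+n)]·α₀/(α₀+β₀), so only n and the prior enter the weight.
The weight on the data is w = n/(α₀+β₀+n) = 56/(10.2+9.1+56) = 56/75.3 = 0.7437.

0.7437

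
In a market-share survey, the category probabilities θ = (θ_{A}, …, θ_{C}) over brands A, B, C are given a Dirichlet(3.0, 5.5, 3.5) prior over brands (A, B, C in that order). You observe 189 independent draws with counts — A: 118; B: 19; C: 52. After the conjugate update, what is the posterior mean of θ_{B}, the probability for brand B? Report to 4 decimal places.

0.1219

The Dirichlet prior is conjugate to the Multinomial likelihood: each posterior αⱼ = prior αⱼ + observed count nⱼ.
Posterior concentration: (121.0, 24.5, 55.5), total = 201.0.
E[θ_{B}|data] = α_{B}/Σα = 24.5/201.0 = 0.1219.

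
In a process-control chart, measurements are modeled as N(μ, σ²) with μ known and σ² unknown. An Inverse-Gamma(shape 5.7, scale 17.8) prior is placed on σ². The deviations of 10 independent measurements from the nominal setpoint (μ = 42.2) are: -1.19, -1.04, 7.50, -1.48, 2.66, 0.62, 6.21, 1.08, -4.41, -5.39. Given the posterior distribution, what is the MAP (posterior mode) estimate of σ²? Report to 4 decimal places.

With known mean μ and an Inverse-Gamma(α, β) prior on σ², the Normal likelihood is conjugate: posterior is Inv-Gamma(α + n/2, β + Σ(xᵢ−μ)²/2).
Σ(xᵢ−μ)² = (-1.19)² + (-1.04)² + (7.50)² + (-1.48)² + (2.66)² + (0.62)² + (6.21)² + (1.08)² + (-4.41)² + (-5.39)² = 156.6288.
Posterior: Inv-Gamma(5.7 + 10/2, 17.8 + 156.6288/2) = Inv-Gamma(10.70, 96.11440).
Mode = β/(α+1) = 96.11440/11.70 = 8.2149.

8.2149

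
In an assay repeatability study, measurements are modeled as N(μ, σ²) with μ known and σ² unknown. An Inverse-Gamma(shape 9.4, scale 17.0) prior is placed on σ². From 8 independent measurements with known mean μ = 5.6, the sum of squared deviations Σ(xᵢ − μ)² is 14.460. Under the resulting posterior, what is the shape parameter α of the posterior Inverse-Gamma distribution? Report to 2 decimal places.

With known mean μ and an Inverse-Gamma(α, β) prior on σ², the Normal likelihood is conjugate: posterior is Inv-Gamma(α + n/2, β + Σ(xᵢ−μ)²/2).
Posterior: Inv-Gamma(9.4 + 8/2, 17.0 + 14.460/2) = Inv-Gamma(13.40, 24.2300).
Posterior α = 13.40.

13.40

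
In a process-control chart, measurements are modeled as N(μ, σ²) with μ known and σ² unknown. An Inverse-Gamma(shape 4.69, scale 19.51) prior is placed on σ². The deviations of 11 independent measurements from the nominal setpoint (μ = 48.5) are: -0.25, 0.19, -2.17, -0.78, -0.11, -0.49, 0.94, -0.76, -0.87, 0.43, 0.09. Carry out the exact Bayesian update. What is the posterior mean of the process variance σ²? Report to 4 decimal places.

With known mean μ and an Inverse-Gamma(α, β) prior on σ², the Normal likelihood is conjugate: posterior is Inv-Gamma(α + n/2, β + Σ(xᵢ−μ)²/2).
Σ(xᵢ−μ)² = (-0.25)² + (0.19)² + (-2.17)² + (-0.78)² + (-0.11)² + (-0.49)² + (0.94)² + (-0.76)² + (-0.87)² + (0.43)² + (0.09)² = 8.0792.
Posterior: Inv-Gamma(4.69 + 11/2, 19.51 + 8.0792/2) = Inv-Gamma(10.19, 23.54960).
E[σ²|data] = β/(α−1) = 23.54960/9.19 = 2.5625.

2.5625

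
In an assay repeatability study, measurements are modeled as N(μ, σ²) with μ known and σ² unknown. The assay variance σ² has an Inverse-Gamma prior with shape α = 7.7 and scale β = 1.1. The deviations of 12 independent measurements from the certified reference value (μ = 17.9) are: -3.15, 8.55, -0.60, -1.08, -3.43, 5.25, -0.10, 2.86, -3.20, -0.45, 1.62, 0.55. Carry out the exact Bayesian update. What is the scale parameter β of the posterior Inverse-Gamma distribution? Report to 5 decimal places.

With known mean μ and an Inverse-Gamma(α, β) prior on σ², the Normal likelihood is conjugate: posterior is Inv-Gamma(α + n/2, β + Σ(xᵢ−μ)²/2).
Σ(xᵢ−μ)² = (-3.15)² + (8.55)² + (-0.60)² + (-1.08)² + (-3.43)² + (5.25)² + (-0.10)² + (2.86)² + (-3.20)² + (-0.45)² + (1.62)² + (0.55)² = 145.4378.
Posterior: Inv-Gamma(7.7 + 12/2, 1.1 + 145.4378/2) = Inv-Gamma(13.70, 73.81890).
Posterior β = 73.81890.

73.81890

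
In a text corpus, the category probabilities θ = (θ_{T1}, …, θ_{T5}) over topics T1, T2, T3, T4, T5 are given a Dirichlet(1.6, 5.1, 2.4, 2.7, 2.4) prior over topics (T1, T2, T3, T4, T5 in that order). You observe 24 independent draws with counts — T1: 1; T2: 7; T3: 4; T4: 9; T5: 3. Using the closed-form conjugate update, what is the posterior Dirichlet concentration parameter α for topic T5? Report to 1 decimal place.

5.4

The Dirichlet prior is conjugate to the Multinomial likelihood: each posterior αⱼ = prior αⱼ + observed count nⱼ.
Posterior concentration: (2.6, 12.1, 6.4, 11.7, 5.4), total = 38.2.
α_{T5} = 2.4 + 3 = 5.4.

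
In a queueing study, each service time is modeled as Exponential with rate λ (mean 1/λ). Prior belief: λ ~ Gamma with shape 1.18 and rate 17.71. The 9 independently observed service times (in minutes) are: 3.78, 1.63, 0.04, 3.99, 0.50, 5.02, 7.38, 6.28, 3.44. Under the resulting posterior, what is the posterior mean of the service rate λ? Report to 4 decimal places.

With a Gamma(shape α, rate β) prior on the exponential rate λ, the posterior after n observations with total T = Σxᵢ is Gamma(α+n, β+T).
Sum of observations T = 32.06 minutes; n = 9.
Posterior: Gamma(1.18+9, 17.71+32.06) = Gamma(10.18, 49.77).
Posterior mean of λ = α/β = 10.18/49.77 = 0.2045.

0.2045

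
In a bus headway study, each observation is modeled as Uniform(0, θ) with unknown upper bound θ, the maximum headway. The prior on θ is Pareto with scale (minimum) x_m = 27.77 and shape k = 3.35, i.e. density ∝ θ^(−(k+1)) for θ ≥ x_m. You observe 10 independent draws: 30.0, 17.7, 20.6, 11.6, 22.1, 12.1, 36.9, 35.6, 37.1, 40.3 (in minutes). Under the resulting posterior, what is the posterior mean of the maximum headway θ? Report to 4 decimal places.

43.5632

A Pareto(scale x_m, shape k) prior on the upper bound θ of Uniform(0, θ) is conjugate: posterior is Pareto(max(x_m, max xᵢ), k + n).
Sample maximum = 40.3; prior scale x_m = 27.77 → posterior scale = max = 40.30.
Posterior shape = 3.35 + 10 = 13.35.
E[θ|data] = k·x_m/(k−1) = 13.35·40.30/12.35 = 43.5632.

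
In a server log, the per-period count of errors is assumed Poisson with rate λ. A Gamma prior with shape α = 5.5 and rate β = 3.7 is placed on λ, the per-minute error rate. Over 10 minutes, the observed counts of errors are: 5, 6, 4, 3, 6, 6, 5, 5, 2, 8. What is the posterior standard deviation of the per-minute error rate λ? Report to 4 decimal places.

0.5438

With a Gamma(shape α, rate β) prior, the Poisson likelihood is conjugate: the posterior is Gamma(α + ΣXᵢ, β + n).
Sum of counts S = 50 over n = 10 minutes.
Posterior: Gamma(α+S, β+n) = Gamma(5.5+50, 3.7+10) = Gamma(55.5, 13.7).
SD = √α/β = √55.5/13.7 = 0.5438.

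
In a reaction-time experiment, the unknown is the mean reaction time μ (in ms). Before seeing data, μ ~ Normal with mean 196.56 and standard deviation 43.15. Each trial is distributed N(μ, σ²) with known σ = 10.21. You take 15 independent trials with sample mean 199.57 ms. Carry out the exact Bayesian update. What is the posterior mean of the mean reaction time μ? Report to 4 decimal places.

For Normal data with known variance σ², a Normal(μ₀, σ₀²) prior on μ is conjugate. Posterior precision = 1/σ₀² + n/σ²; posterior mean is the precision-weighted average of μ₀ and x̄.
n·x̄ = 15·199.57 = 2993.55.
σ₀² = 43.15² = 1861.9225, σ² = 10.21² = 104.2441; σ² + n·σ₀² = 104.2441 + 15·1861.9225 = 28033.0816.
Posterior mean = (μ₀/σ₀² + n·x̄/σ²)/(1/σ₀² + n/σ²) = (σ²·μ₀ + σ₀²·n·x̄)/(σ² + n·σ₀²) = (104.2441·196.56 + 1861.9225·2993.55)/28033.0816 = 5594248.320171/28033.0816 = 199.5588.

199.5588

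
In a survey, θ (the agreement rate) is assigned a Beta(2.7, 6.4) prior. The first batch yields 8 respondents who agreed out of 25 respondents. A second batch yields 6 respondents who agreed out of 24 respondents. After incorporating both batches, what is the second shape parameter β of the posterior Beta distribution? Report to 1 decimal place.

The Beta prior is conjugate to a Binomial/Bernoulli likelihood; the update adds successes to α and failures to β.
After batch 1: Beta(2.7+8, 6.4+17) = Beta(10.7, 23.4).
After batch 2: Beta(10.7+6, 23.4+18) = Beta(16.7, 41.4).
Posterior β = 41.4.

41.4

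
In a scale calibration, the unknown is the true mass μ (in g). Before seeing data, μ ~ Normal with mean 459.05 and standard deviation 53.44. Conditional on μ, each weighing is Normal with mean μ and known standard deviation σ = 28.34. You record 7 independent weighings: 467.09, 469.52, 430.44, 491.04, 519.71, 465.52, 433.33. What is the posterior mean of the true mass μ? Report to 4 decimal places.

467.7436

For Normal data with known variance σ², a Normal(μ₀, σ₀²) prior on μ is conjugate. Posterior precision = 1/σ₀² + n/σ²; posterior mean is the precision-weighted average of μ₀ and x̄.
Σxᵢ = 467.09 + 469.52 + 430.44 + 491.04 + 519.71 + 465.52 + 433.33 = 3276.65, so n·x̄ = 3276.65.
σ₀² = 53.44² = 2855.8336, σ² = 28.34² = 803.1556; σ² + n·σ₀² = 803.1556 + 7·2855.8336 = 20793.9908.
Posterior mean = (μ₀/σ₀² + n·x̄/σ²)/(1/σ₀² + n/σ²) = (σ²·μ₀ + σ₀²·n·x̄)/(σ² + n·σ₀²) = (803.1556·459.05 + 2855.8336·3276.65)/20793.9908 = 9726255.74362/20793.9908 = 467.7436.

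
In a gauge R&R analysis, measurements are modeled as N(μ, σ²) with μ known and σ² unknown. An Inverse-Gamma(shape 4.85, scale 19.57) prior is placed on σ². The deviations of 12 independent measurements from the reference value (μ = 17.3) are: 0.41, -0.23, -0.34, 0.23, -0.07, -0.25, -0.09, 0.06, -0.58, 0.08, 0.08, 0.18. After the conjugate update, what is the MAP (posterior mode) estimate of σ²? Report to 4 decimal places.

1.6874

With known mean μ and an Inverse-Gamma(α, β) prior on σ², the Normal likelihood is conjugate: posterior is Inv-Gamma(α + n/2, β + Σ(xᵢ−μ)²/2).
Σ(xᵢ−μ)² = (0.41)² + (-0.23)² + (-0.34)² + (0.23)² + (-0.07)² + (-0.25)² + (-0.09)² + (0.06)² + (-0.58)² + (0.08)² + (0.08)² + (0.18)² = 0.8502.
Posterior: Inv-Gamma(4.85 + 12/2, 19.57 + 0.8502/2) = Inv-Gamma(10.85, 19.99510).
Mode = β/(α+1) = 19.99510/11.85 = 1.6874.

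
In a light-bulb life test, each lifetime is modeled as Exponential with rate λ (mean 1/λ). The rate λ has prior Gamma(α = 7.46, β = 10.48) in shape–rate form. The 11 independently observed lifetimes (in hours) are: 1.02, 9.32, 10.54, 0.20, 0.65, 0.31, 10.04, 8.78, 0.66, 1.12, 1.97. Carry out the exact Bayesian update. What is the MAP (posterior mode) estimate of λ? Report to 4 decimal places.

With a Gamma(shape α, rate β) prior on the exponential rate λ, the posterior after n observations with total T = Σxᵢ is Gamma(α+n, β+T).
Sum of observations T = 44.61 hours; n = 11.
Posterior: Gamma(7.46+11, 10.48+44.61) = Gamma(18.46, 55.09).
Mode = (α−1)/β = 0.3169.

0.3169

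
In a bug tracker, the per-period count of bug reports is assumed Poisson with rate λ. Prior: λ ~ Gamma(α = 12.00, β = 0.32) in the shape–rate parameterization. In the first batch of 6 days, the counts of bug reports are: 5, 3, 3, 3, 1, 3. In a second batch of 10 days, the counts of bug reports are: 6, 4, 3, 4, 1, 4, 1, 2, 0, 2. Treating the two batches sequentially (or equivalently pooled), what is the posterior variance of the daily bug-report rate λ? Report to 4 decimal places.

With a Gamma(shape α, rate β) prior, the Poisson likelihood is conjugate: the posterior is Gamma(α + ΣXᵢ, β + n).
Batch 1: sum of counts S = 18 over n = 6 days.
After batch 1: Gamma(α+S, β+n) = Gamma(12.00+18, 0.32+6) = Gamma(30.00, 6.32).
Batch 2: sum of counts S = 27 over n = 10 days.
After batch 2: Gamma(α+S, β+n) = Gamma(30.00+27, 6.32+10) = Gamma(57.00, 16.32).
Var = α/β² = 57.00/16.32² = 0.2140.

0.2140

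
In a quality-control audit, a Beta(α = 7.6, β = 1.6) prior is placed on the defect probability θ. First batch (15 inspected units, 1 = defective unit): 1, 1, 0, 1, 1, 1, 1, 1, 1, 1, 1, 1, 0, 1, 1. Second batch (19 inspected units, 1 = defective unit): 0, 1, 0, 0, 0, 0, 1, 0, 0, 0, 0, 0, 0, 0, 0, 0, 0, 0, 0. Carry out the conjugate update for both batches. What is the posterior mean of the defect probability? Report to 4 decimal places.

0.5231

The Beta prior is conjugate to a Binomial/Bernoulli likelihood; the update adds successes to α and failures to β.
After batch 1: Beta(7.6+13, 1.6+2) = Beta(20.6, 3.6).
After batch 2: Beta(20.6+2, 3.6+17) = Beta(22.6, 20.6).
Posterior mean = α/(α+β) = 22.6/43.2 = 0.5231.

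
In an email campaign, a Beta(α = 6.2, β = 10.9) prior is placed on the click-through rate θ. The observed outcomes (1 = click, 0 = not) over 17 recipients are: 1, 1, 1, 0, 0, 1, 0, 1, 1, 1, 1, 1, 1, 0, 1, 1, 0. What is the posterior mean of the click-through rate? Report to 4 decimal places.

The Beta prior is conjugate to a Binomial/Bernoulli likelihood; the update adds successes to α and failures to β.
Posterior: Beta(α+k, β+n−k) = Beta(6.2+12, 10.9+5) = Beta(18.2, 15.9).
Posterior mean = α/(α+β) = 18.2/34.1 = 0.5337.

0.5337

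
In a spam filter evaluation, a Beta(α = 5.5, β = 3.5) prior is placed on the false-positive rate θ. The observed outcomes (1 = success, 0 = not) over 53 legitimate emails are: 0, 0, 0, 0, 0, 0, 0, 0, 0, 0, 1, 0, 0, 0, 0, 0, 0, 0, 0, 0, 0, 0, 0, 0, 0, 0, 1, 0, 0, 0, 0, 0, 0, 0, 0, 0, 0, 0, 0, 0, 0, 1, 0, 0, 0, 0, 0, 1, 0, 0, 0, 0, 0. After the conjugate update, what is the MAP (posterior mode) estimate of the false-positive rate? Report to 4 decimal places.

The Beta prior is conjugate to a Binomial/Bernoulli likelihood; the update adds successes to α and failures to β.
Posterior: Beta(α+k, β+n−k) = Beta(5.5+4, 3.5+49) = Beta(9.5, 52.5).
Mode of Beta(a,b) for a,b>1 is (a−1)/(a+b−2) = 8.5/60.0 = 0.1417.

0.1417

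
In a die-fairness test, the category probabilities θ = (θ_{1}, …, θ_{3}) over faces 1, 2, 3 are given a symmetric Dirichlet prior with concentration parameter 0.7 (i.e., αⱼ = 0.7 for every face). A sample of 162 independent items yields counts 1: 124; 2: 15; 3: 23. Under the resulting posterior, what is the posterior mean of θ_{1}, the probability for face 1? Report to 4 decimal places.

The Dirichlet prior is conjugate to the Multinomial likelihood: each posterior αⱼ = prior αⱼ + observed count nⱼ.
Posterior concentration: (124.7, 15.7, 23.7), total = 164.1.
E[θ_{1}|data] = α_{1}/Σα = 124.7/164.1 = 0.7599.

0.7599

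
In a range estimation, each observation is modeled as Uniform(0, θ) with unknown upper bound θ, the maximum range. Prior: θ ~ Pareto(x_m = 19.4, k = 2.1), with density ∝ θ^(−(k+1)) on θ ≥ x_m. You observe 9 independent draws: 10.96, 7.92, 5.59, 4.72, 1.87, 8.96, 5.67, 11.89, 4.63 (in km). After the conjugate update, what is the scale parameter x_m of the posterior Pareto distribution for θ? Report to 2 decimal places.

A Pareto(scale x_m, shape k) prior on the upper bound θ of Uniform(0, θ) is conjugate: posterior is Pareto(max(x_m, max xᵢ), k + n).
Sample maximum = 11.89; prior scale x_m = 19.4 → posterior scale = max = 19.40.
Posterior shape = 2.1 + 9 = 11.1.
Posterior scale x_m = 19.40.

19.40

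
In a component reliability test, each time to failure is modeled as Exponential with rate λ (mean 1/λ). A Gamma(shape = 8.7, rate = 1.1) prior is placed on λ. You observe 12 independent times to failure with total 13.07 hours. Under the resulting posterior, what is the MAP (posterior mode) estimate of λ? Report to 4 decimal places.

1.3903

With a Gamma(shape α, rate β) prior on the exponential rate λ, the posterior after n observations with total T = Σxᵢ is Gamma(α+n, β+T).
Posterior: Gamma(8.7+12, 1.1+13.07) = Gamma(20.7, 14.17).
Mode = (α−1)/β = 1.3903.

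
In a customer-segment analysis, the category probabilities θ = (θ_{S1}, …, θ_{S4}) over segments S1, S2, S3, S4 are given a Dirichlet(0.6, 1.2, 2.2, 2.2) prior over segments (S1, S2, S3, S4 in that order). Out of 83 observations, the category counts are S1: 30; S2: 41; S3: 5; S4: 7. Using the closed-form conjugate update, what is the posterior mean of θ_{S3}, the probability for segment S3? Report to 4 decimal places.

0.0807

The Dirichlet prior is conjugate to the Multinomial likelihood: each posterior αⱼ = prior αⱼ + observed count nⱼ.
Posterior concentration: (30.6, 42.2, 7.2, 9.2), total = 89.2.
E[θ_{S3}|data] = α_{S3}/Σα = 7.2/89.2 = 0.0807.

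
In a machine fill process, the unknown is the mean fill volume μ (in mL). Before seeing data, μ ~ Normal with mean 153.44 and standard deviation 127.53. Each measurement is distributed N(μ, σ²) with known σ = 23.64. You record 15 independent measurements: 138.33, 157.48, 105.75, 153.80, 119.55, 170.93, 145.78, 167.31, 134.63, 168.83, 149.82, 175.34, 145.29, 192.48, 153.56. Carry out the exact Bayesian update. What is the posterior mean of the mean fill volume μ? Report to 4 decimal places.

For Normal data with known variance σ², a Normal(μ₀, σ₀²) prior on μ is conjugate. Posterior precision = 1/σ₀² + n/σ²; posterior mean is the precision-weighted average of μ₀ and x̄.
Σxᵢ = 138.33 + 157.48 + 105.75 + 153.80 + 119.55 + 170.93 + 145.78 + 167.31 + 134.63 + 168.83 + 149.82 + 175.34 + 145.29 + 192.48 + 153.56 = 2278.88, so n·x̄ = 2278.88.
σ₀² = 127.53² = 16263.9009, σ² = 23.64² = 558.8496; σ² + n·σ₀² = 558.8496 + 15·16263.9009 = 244517.3631.
Posterior mean = (μ₀/σ₀² + n·x̄/σ²)/(1/σ₀² + n/σ²) = (σ²·μ₀ + σ₀²·n·x̄)/(σ² + n·σ₀²) = (558.8496·153.44 + 16263.9009·2278.88)/244517.3631 = 37149228.365616/244517.3631 = 151.9288.

151.9288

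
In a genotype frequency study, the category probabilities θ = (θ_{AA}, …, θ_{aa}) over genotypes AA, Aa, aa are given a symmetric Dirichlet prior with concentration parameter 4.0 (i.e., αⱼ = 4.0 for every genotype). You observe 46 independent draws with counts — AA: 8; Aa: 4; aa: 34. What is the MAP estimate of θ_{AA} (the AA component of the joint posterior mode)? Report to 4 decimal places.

0.2000

The Dirichlet prior is conjugate to the Multinomial likelihood: each posterior αⱼ = prior αⱼ + observed count nⱼ.
Posterior concentration: (12.0, 8.0, 38.0), total = 58.0.
Joint mode component: (α_{AA}−1)/(Σα−K) = 11.0/55.0 = 0.2000.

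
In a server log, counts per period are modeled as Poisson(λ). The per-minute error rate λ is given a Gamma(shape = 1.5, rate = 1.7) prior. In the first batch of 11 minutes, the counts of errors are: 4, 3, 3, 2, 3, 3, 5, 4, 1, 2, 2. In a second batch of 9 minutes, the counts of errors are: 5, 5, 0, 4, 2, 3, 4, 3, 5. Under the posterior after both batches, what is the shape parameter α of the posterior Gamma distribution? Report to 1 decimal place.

With a Gamma(shape α, rate β) prior, the Poisson likelihood is conjugate: the posterior is Gamma(α + ΣXᵢ, β + n).
Batch 1: sum of counts S = 32 over n = 11 minutes.
After batch 1: Gamma(α+S, β+n) = Gamma(1.5+32, 1.7+11) = Gamma(33.5, 12.7).
Batch 2: sum of counts S = 31 over n = 9 minutes.
After batch 2: Gamma(α+S, β+n) = Gamma(33.5+31, 12.7+9) = Gamma(64.5, 21.7).
Posterior α = 64.5.

64.5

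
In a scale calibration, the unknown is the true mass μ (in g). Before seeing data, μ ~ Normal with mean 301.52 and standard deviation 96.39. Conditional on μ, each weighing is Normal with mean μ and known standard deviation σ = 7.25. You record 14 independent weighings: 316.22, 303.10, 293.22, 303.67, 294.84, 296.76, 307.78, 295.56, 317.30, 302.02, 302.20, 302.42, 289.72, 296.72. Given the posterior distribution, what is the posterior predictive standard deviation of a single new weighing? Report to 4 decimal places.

For Normal data with known variance σ², a Normal(μ₀, σ₀²) prior on μ is conjugate. Posterior precision = 1/σ₀² + n/σ²; posterior mean is the precision-weighted average of μ₀ and x̄.
σ₀² = 96.39² = 9291.0321, σ² = 7.25² = 52.5625; σ² + n·σ₀² = 52.5625 + 14·9291.0321 = 130127.0119.
Posterior precision = 1/σ₀² + n/σ² = 1/9291.0321 + 14/52.5625 = (σ² + n·σ₀²)/(σ₀²σ²) = 130127.0119/(9291.0321·52.5625); posterior variance σₙ² = σ₀²σ²/(σ² + n·σ₀²) = 9291.0321·52.5625/130127.0119 = 3.752948.
Predictive variance for one new observation = σₙ² + σ² = 9291.0321·52.5625/130127.0119 + 52.5625 = σ²·(σ₀² + 130127.0119)/130127.0119 = 52.5625·139418.044/130127.0119 = 56.315448; SD = √(52.5625·139418.044/130127.0119) = 7.5044.

7.5044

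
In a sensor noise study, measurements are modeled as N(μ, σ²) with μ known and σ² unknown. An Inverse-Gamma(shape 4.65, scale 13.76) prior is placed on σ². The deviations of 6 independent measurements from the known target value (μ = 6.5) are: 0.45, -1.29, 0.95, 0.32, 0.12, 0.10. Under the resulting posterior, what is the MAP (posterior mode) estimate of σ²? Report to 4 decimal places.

With known mean μ and an Inverse-Gamma(α, β) prior on σ², the Normal likelihood is conjugate: posterior is Inv-Gamma(α + n/2, β + Σ(xᵢ−μ)²/2).
Σ(xᵢ−μ)² = (0.45)² + (-1.29)² + (0.95)² + (0.32)² + (0.12)² + (0.10)² = 2.8959.
Posterior: Inv-Gamma(4.65 + 6/2, 13.76 + 2.8959/2) = Inv-Gamma(7.65, 15.20795).
Mode = β/(α+1) = 15.20795/8.65 = 1.7581.

1.7581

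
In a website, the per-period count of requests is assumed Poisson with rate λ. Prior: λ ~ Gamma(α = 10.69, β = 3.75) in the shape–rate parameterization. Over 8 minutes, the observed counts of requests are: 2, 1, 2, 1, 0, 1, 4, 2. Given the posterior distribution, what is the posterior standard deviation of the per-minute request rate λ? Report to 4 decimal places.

With a Gamma(shape α, rate β) prior, the Poisson likelihood is conjugate: the posterior is Gamma(α + ΣXᵢ, β + n).
Sum of counts S = 13 over n = 8 minutes.
Posterior: Gamma(α+S, β+n) = Gamma(10.69+13, 3.75+8) = Gamma(23.69, 11.75).
SD = √α/β = √23.69/11.75 = 0.4142.

0.4142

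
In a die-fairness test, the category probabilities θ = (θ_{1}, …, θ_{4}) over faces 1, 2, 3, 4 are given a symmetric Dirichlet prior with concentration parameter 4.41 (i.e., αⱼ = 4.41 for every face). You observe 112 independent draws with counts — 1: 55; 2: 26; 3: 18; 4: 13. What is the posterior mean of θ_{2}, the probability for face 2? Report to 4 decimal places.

0.2346

The Dirichlet prior is conjugate to the Multinomial likelihood: each posterior αⱼ = prior αⱼ + observed count nⱼ.
Posterior concentration: (59.41, 30.41, 22.41, 17.41), total = 129.64.
E[θ_{2}|data] = α_{2}/Σα = 30.41/129.64 = 0.2346.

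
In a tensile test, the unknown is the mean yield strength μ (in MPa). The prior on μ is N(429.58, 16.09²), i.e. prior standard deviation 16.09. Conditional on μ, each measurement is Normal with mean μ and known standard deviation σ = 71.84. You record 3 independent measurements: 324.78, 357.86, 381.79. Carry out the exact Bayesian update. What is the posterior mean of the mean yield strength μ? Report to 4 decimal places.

419.7998

For Normal data with known variance σ², a Normal(μ₀, σ₀²) prior on μ is conjugate. Posterior precision = 1/σ₀² + n/σ²; posterior mean is the precision-weighted average of μ₀ and x̄.
Σxᵢ = 324.78 + 357.86 + 381.79 = 1064.43, so n·x̄ = 1064.43.
σ₀² = 16.09² = 258.8881, σ² = 71.84² = 5160.9856; σ² + n·σ₀² = 5160.9856 + 3·258.8881 = 5937.6499.
Posterior mean = (μ₀/σ₀² + n·x̄/σ²)/(1/σ₀² + n/σ²) = (σ²·μ₀ + σ₀²·n·x̄)/(σ² + n·σ₀²) = (5160.9856·429.58 + 258.8881·1064.43)/5937.6499 = 2492624.454331/5937.6499 = 419.7998.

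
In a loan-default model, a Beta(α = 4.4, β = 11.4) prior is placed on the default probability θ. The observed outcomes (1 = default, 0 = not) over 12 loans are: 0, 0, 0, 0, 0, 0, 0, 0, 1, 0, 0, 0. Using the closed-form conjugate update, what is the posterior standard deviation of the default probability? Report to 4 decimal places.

0.0737

The Beta prior is conjugate to a Binomial/Bernoulli likelihood; the update adds successes to α and failures to β.
Posterior: Beta(α+k, β+n−k) = Beta(4.4+1, 11.4+11) = Beta(5.4, 22.4).
Var = αβ/((α+β)²(α+β+1)) = 5.4·22.4/(27.8²·28.8) = 0.00543450; SD = √0.00543450 = 0.0737.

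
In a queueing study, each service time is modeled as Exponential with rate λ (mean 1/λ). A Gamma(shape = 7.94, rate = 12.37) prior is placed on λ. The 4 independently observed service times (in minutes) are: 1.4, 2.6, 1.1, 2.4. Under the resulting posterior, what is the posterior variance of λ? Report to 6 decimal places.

With a Gamma(shape α, rate β) prior on the exponential rate λ, the posterior after n observations with total T = Σxᵢ is Gamma(α+n, β+T).
Sum of observations T = 7.5 minutes; n = 4.
Posterior: Gamma(7.94+4, 12.37+7.5) = Gamma(11.94, 19.87).
Var = α/β² = 0.030242.

0.030242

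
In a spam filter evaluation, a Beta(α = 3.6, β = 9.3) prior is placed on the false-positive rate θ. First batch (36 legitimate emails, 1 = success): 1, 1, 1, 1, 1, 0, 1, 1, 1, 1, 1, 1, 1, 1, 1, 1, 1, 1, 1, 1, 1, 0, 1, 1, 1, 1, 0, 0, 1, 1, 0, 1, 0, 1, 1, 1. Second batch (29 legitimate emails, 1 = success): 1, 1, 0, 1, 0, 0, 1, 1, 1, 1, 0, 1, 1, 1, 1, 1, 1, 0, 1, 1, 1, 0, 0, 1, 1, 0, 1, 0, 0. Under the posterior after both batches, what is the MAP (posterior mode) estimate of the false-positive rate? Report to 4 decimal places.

0.6798

The Beta prior is conjugate to a Binomial/Bernoulli likelihood; the update adds successes to α and failures to β.
After batch 1: Beta(3.6+30, 9.3+6) = Beta(33.6, 15.3).
After batch 2: Beta(33.6+19, 15.3+10) = Beta(52.6, 25.3).
Mode of Beta(a,b) for a,b>1 is (a−1)/(a+b−2) = 51.6/75.9 = 0.6798.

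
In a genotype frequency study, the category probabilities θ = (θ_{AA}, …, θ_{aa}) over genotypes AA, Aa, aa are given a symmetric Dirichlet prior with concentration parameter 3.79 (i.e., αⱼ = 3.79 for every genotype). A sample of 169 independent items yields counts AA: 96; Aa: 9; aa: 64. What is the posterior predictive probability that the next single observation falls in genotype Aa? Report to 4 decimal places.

The Dirichlet prior is conjugate to the Multinomial likelihood: each posterior αⱼ = prior αⱼ + observed count nⱼ.
Posterior concentration: (99.79, 12.79, 67.79), total = 180.37.
P(next = Aa | data) = α_{Aa}/Σα = 0.0709.

0.0709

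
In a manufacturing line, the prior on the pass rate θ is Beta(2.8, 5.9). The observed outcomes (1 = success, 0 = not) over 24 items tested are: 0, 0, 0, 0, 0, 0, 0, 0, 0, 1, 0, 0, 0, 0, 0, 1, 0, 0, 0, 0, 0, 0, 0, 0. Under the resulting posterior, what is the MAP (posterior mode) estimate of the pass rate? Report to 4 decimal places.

The Beta prior is conjugate to a Binomial/Bernoulli likelihood; the update adds successes to α and failures to β.
Posterior: Beta(α+k, β+n−k) = Beta(2.8+2, 5.9+22) = Beta(4.8, 27.9).
Mode of Beta(a,b) for a,b>1 is (a−1)/(a+b−2) = 3.8/30.7 = 0.1238.

0.1238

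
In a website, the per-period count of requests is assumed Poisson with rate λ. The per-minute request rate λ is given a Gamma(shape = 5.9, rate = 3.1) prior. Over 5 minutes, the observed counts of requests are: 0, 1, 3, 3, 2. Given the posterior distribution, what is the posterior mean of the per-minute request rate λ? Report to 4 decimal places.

1.8395

With a Gamma(shape α, rate β) prior, the Poisson likelihood is conjugate: the posterior is Gamma(α + ΣXᵢ, β + n).
Sum of counts S = 9 over n = 5 minutes.
Posterior: Gamma(α+S, β+n) = Gamma(5.9+9, 3.1+5) = Gamma(14.9, 8.1).
Posterior mean = α/β = 14.9/8.1 = 1.8395.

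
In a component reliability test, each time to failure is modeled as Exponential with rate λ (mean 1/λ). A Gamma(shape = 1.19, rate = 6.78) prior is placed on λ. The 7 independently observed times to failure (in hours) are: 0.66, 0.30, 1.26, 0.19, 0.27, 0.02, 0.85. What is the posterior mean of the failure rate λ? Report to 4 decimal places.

0.7928

With a Gamma(shape α, rate β) prior on the exponential rate λ, the posterior after n observations with total T = Σxᵢ is Gamma(α+n, β+T).
Sum of observations T = 3.55 hours; n = 7.
Posterior: Gamma(1.19+7, 6.78+3.55) = Gamma(8.19, 10.33).
Posterior mean of λ = α/β = 8.19/10.33 = 0.7928.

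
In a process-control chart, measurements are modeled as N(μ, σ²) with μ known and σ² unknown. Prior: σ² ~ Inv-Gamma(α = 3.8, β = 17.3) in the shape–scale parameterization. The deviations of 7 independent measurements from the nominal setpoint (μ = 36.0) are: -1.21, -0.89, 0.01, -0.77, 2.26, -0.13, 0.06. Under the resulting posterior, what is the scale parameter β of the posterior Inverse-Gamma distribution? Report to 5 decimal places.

With known mean μ and an Inverse-Gamma(α, β) prior on σ², the Normal likelihood is conjugate: posterior is Inv-Gamma(α + n/2, β + Σ(xᵢ−μ)²/2).
Σ(xᵢ−μ)² = (-1.21)² + (-0.89)² + (0.01)² + (-0.77)² + (2.26)² + (-0.13)² + (0.06)² = 7.9773.
Posterior: Inv-Gamma(3.8 + 7/2, 17.3 + 7.9773/2) = Inv-Gamma(7.30, 21.28865).
Posterior β = 21.28865.

21.28865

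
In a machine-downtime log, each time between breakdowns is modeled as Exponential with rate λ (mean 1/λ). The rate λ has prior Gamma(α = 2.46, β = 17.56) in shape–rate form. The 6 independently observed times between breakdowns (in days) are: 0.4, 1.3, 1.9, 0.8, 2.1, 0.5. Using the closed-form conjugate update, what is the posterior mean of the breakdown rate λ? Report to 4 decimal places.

With a Gamma(shape α, rate β) prior on the exponential rate λ, the posterior after n observations with total T = Σxᵢ is Gamma(α+n, β+T).
Sum of observations T = 7.0 days; n = 6.
Posterior: Gamma(2.46+6, 17.56+7.0) = Gamma(8.46, 24.56).
Posterior mean of λ = α/β = 8.46/24.56 = 0.3445.

0.3445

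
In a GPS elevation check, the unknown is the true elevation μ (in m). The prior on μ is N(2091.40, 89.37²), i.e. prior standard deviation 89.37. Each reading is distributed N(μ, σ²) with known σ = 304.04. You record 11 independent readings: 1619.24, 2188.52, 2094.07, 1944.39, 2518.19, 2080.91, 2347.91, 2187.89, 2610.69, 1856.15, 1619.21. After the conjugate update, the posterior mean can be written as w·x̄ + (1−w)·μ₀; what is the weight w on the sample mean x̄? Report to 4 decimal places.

0.4873

For Normal data with known variance σ², a Normal(μ₀, σ₀²) prior on μ is conjugate. Posterior precision = 1/σ₀² + n/σ²; posterior mean is the precision-weighted average of μ₀ and x̄.
σ₀² = 89.37² = 7986.9969, σ² = 304.04² = 92440.3216. Prior precision 1/σ₀² = 1/7986.9969; data precision n/σ² = 11/92440.3216.
w = (n/σ²)/(1/σ₀² + n/σ²) = n·σ₀²/(σ² + n·σ₀²) = 11·7986.9969/(92440.3216 + 11·7986.9969) = 87856.9659/180297.2875 = 0.4873.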